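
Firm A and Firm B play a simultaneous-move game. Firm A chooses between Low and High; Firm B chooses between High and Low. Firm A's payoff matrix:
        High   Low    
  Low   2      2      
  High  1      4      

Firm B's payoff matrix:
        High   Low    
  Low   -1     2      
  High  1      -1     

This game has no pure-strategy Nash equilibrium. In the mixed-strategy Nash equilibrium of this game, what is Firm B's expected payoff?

1/5

Set Firm B's expected payoff from High equal to that from Low:
  Firm B's payoff from High: p·(-1) + (1−p)·1 = -2p + 1
  Firm B's payoff from Low: p·2 + (1−p)·(-1) = 3p - 1
  -2p + 1 = 3p - 1  ⇒  -5p = -2  ⇒  p = 2/5.
At equilibrium Firm B is indifferent across columns, so Firm B's payoff equals the payoff from High: (2/5)·(-1) + (3/5)·1 = 1/5.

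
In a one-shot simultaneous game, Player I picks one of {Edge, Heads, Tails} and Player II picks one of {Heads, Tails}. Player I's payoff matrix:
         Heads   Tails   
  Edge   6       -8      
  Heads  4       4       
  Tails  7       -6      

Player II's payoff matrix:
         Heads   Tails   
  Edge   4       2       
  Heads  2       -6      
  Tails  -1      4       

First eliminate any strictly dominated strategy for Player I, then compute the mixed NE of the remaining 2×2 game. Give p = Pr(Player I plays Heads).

p = 5/13

Player I's strategy Edge is strictly dominated by Tails: 7 > 6 and -6 > -8. Eliminate Edge.
For Player II to be willing to mix, Player II must be indifferent between Heads and Tails, which pins down Player I's mix.
  Player II's payoff from Heads: p·2 + (1−p)·(-1) = 3p - 1
  Player II's payoff from Tails: p·(-6) + (1−p)·4 = -10p + 4
  3p - 1 = -10p + 4  ⇒  13p = 5  ⇒  p = 5/13.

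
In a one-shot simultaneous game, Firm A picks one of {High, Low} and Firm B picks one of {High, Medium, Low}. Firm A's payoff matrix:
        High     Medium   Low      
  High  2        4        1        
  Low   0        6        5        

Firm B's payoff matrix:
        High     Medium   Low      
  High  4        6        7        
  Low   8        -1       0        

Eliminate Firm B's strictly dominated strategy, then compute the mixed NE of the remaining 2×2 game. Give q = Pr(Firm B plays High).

Firm B's strategy Medium is strictly dominated by Low: 7 > 6 and 0 > -1. Eliminate Medium.
In a mixed equilibrium Firm A is indifferent between High and Low; this condition fixes q.
  Firm A's payoff to High: q·2 + (1−q)·1 = q + 1
  Firm A's payoff to Low: q·0 + (1−q)·5 = -5q + 5
  q + 1 = -5q + 5  ⇒  6q = 4  ⇒  q = 2/3.

q = 2/3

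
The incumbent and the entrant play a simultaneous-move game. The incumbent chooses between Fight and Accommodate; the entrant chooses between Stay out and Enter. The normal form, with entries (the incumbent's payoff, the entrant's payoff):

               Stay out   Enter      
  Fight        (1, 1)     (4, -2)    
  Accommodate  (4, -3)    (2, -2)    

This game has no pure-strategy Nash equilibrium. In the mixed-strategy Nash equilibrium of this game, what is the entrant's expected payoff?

Set the entrant's expected payoff from Stay out equal to that from Enter:
  the entrant's payoff from Stay out: p·1 + (1−p)·(-3) = 4p - 3
  the entrant's payoff from Enter: p·(-2) + (1−p)·(-2) = -2
  4p - 3 = -2  ⇒  4p = 1  ⇒  p = 1/4.
At equilibrium the entrant is indifferent across columns, so the entrant's payoff equals the payoff from Stay out: (1/4)·1 + (3/4)·(-3) = -2.

-2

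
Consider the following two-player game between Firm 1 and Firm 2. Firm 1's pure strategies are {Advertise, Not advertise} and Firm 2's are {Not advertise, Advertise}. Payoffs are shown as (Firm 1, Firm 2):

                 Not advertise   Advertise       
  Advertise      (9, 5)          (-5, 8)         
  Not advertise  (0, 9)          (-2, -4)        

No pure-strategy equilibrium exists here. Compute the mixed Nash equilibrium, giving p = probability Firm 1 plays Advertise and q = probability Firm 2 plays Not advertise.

p = 13/16, q = 1/4

In a mixed equilibrium Firm 2 is indifferent between Not advertise and Advertise; this condition fixes p.
  Firm 2's expected payoff from Not advertise: p·5 + (1−p)·9 = -4p + 9
  Firm 2's expected payoff from Advertise: p·8 + (1−p)·(-4) = 12p - 4
  -4p + 9 = 12p - 4  ⇒  -16p = -13  ⇒  p = 13/16.
Firm 2's mix must leave Firm 1 indifferent between Advertise and Not advertise.
  Firm 1's payoff to Advertise: q·9 + (1−q)·(-5) = 14q - 5
  Firm 1's payoff to Not advertise: q·0 + (1−q)·(-2) = 2q - 2
  14q - 5 = 2q - 2  ⇒  12q = 3  ⇒  q = 1/4.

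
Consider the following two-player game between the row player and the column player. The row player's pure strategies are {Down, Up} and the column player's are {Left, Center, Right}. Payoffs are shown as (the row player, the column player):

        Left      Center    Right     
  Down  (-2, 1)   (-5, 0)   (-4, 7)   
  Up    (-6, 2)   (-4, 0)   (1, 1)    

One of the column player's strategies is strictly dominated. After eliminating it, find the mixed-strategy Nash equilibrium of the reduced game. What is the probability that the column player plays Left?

The column player's strategy Center is strictly dominated by Left: 1 > 0 and 2 > 0. Eliminate Center.
In a mixed equilibrium the row player is indifferent between Down and Up; this condition fixes q.
  the row player's expected payoff from Down: q·(-2) + (1−q)·(-4) = 2q - 4
  the row player's expected payoff from Up: q·(-6) + (1−q)·1 = -7q + 1
  2q - 4 = -7q + 1  ⇒  9q = 5  ⇒  q = 5/9.

q = 5/9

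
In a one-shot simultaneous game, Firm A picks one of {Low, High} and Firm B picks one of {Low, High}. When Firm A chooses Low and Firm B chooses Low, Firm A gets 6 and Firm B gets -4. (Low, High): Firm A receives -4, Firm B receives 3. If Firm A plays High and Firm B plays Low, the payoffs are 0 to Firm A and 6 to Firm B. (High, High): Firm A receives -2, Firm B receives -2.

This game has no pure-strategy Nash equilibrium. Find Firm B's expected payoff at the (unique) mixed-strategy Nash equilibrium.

2/3

Set Firm B's expected payoff from Low equal to that from High:
  Firm B's payoff from Low: p·(-4) + (1−p)·6 = -10p + 6
  Firm B's payoff from High: p·3 + (1−p)·(-2) = 5p - 2
  -10p + 6 = 5p - 2  ⇒  -15p = -8  ⇒  p = 8/15.
At equilibrium Firm B is indifferent across columns, so Firm B's payoff equals the payoff from Low: (8/15)·(-4) + (7/15)·6 = 2/3.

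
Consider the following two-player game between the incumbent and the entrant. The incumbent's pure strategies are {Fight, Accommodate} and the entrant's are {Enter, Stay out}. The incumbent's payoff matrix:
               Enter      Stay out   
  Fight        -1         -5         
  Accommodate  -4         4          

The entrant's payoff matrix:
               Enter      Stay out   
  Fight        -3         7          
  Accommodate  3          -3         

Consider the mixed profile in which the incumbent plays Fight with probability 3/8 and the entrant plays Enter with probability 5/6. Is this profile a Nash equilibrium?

Given the entrant's mix q = 5/6, the incumbent's payoff from Fight is -5/3 but from Accommodate is -8/3. The incumbent strictly prefers Fight, so the incumbent would not mix.
So the proposed profile is not a Nash equilibrium.

No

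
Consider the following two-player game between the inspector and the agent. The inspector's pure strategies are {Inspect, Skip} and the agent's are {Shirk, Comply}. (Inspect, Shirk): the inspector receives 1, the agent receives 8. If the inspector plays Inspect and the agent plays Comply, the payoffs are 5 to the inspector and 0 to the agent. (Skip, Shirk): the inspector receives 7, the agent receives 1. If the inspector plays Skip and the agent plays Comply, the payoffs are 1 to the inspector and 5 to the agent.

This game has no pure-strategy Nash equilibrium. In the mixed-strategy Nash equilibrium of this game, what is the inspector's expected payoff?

For the inspector to be willing to mix, the inspector must be indifferent between Inspect and Skip, which pins down the agent's mix.
  the inspector's expected payoff from Inspect: q·1 + (1−q)·5 = -4q + 5
  the inspector's expected payoff from Skip: q·7 + (1−q)·1 = 6q + 1
  -4q + 5 = 6q + 1  ⇒  -10q = -4  ⇒  q = 2/5.
At equilibrium the inspector is indifferent across rows, so the inspector's payoff equals the payoff from Inspect: (2/5)·1 + (3/5)·5 = 17/5.

17/5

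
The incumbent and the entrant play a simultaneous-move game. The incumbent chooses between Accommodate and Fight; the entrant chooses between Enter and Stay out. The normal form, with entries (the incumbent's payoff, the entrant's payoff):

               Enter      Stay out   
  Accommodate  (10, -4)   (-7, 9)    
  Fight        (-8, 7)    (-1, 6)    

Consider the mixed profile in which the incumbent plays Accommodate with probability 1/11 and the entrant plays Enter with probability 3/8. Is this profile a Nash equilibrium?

No

Given the incumbent's mix p = 1/11, the entrant's payoff from Enter is 6 but from Stay out is 69/11. The entrant strictly prefers Stay out, so the entrant would not mix.
So the proposed profile is not a Nash equilibrium.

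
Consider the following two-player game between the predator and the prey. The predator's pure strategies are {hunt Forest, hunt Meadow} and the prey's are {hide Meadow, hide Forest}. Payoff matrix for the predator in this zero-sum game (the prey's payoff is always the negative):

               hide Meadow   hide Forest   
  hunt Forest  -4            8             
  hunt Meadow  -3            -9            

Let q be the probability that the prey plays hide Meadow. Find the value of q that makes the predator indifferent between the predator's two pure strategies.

q = 17/18

For the predator to be willing to mix, the predator must be indifferent between hunt Forest and hunt Meadow, which pins down the prey's mix.
  the predator's expected payoff from hunt Forest: q·(-4) + (1−q)·8 = -12q + 8
  the predator's expected payoff from hunt Meadow: q·(-3) + (1−q)·(-9) = 6q - 9
  -12q + 8 = 6q - 9  ⇒  -18q = -17  ⇒  q = 17/18.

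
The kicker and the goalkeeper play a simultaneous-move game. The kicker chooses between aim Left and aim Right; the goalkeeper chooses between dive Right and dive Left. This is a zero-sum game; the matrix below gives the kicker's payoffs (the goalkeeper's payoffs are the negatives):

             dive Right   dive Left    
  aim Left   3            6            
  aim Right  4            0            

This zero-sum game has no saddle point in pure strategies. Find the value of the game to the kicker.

v = 24/7

The goalkeeper's mix must leave the kicker indifferent between aim Left and aim Right.
  the kicker's expected payoff from aim Left: q·3 + (1−q)·6 = -3q + 6
  the kicker's expected payoff from aim Right: q·4 + (1−q)·0 = 4q
  -3q + 6 = 4q  ⇒  -7q = -6  ⇒  q = 6/7.
The value is the kicker's expected payoff against this mix (using aim Left): (6/7)·3 + (1/7)·6 = 24/7.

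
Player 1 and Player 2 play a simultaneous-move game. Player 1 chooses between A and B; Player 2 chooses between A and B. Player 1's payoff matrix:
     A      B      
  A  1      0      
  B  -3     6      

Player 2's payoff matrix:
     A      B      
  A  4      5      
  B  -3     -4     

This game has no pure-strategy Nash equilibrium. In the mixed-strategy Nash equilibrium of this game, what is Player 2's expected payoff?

1/2

Player 1's mix must leave Player 2 indifferent between A and B.
  Player 2's payoff from A: p·4 + (1−p)·(-3) = 7p - 3
  Player 2's payoff from B: p·5 + (1−p)·(-4) = 9p - 4
  7p - 3 = 9p - 4  ⇒  -2p = -1  ⇒  p = 1/2.
At equilibrium Player 2 is indifferent across columns, so Player 2's payoff equals the payoff from A: (1/2)·4 + (1/2)·(-3) = 1/2.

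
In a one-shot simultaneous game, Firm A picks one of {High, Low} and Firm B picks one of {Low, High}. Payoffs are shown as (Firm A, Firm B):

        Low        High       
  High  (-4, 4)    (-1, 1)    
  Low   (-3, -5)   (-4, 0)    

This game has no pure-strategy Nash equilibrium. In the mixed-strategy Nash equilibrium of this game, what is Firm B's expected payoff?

5/8

In a mixed equilibrium Firm B is indifferent between Low and High; this condition fixes p.
  Firm B's payoff to Low: p·4 + (1−p)·(-5) = 9p - 5
  Firm B's payoff to High: p·1 + (1−p)·0 = p
  9p - 5 = p  ⇒  8p = 5  ⇒  p = 5/8.
At equilibrium Firm B is indifferent across columns, so Firm B's payoff equals the payoff from Low: (5/8)·4 + (3/8)·(-5) = 5/8.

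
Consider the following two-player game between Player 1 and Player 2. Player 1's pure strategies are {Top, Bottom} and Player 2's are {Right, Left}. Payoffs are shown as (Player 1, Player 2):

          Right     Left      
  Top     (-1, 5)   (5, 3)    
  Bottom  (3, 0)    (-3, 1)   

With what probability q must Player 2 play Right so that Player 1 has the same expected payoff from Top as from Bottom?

Player 2's mix must leave Player 1 indifferent between Top and Bottom.
  Player 1's expected payoff from Top: q·(-1) + (1−q)·5 = -6q + 5
  Player 1's expected payoff from Bottom: q·3 + (1−q)·(-3) = 6q - 3
  -6q + 5 = 6q - 3  ⇒  -12q = -8  ⇒  q = 2/3.

q = 2/3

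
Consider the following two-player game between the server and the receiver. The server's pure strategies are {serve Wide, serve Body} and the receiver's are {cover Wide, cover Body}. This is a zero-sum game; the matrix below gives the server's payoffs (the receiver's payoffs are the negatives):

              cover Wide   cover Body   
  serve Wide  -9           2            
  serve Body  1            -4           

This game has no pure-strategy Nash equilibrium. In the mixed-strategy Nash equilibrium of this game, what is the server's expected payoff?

-17/8

In a mixed equilibrium the server is indifferent between serve Wide and serve Body; this condition fixes q.
  the server's payoff from serve Wide: q·(-9) + (1−q)·2 = -11q + 2
  the server's payoff from serve Body: q·1 + (1−q)·(-4) = 5q - 4
  -11q + 2 = 5q - 4  ⇒  -16q = -6  ⇒  q = 3/8.
At equilibrium the server is indifferent across rows, so the server's payoff equals the payoff from serve Wide: (3/8)·(-9) + (5/8)·2 = -17/8.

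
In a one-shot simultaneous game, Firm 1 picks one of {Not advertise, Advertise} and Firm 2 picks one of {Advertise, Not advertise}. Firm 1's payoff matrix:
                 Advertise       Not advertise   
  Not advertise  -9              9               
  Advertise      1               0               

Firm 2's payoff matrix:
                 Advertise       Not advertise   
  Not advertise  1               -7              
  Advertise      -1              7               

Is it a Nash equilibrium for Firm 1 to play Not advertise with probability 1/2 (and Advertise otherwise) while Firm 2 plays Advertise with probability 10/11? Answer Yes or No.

Given Firm 2's mix q = 10/11, Firm 1's payoff from Not advertise is -81/11 but from Advertise is 10/11. Firm 1 strictly prefers Advertise, so Firm 1 would not mix.
So the proposed profile is not a Nash equilibrium.

No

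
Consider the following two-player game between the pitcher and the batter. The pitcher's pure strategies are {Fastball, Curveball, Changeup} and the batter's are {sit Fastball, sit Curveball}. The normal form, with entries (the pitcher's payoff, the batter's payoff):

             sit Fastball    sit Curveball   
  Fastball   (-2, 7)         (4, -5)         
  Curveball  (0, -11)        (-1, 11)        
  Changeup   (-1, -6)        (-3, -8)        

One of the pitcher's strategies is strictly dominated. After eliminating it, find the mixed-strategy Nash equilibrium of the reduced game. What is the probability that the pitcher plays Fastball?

p = 11/17

The pitcher's strategy Changeup is strictly dominated by Curveball: 0 > -1 and -1 > -3. Eliminate Changeup.
The batter's indifference between sit Fastball and sit Curveball determines the pitcher's mixing probability p:
  the batter's expected payoff from sit Fastball: p·7 + (1−p)·(-11) = 18p - 11
  the batter's expected payoff from sit Curveball: p·(-5) + (1−p)·11 = -16p + 11
  18p - 11 = -16p + 11  ⇒  34p = 22  ⇒  p = 11/17.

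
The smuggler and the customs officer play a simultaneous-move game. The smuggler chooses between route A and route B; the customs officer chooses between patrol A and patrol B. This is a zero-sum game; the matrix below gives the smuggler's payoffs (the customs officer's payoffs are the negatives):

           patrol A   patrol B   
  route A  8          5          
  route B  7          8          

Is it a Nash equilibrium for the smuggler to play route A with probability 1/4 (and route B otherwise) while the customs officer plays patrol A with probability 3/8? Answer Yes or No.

Given the customs officer's mix q = 3/8, the smuggler's payoff from route A is 49/8 but from route B is 61/8. The smuggler strictly prefers route B, so the smuggler would not mix.
So the proposed profile is not a Nash equilibrium.

No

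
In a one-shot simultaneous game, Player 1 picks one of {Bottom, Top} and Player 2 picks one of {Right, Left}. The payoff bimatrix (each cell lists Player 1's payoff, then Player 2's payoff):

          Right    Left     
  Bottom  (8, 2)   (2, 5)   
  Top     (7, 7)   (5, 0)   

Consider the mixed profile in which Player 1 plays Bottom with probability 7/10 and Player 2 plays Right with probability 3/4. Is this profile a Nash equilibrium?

Check Player 2's indifference given Player 1's mix p = 7/10:
  payoff from Right = 7/2; payoff from Left = 7/2 — equal.
Check Player 1's indifference given Player 2's mix q = 3/4:
  payoff from Bottom = 13/2; payoff from Top = 13/2 — equal.
Both players are indifferent, so neither can profitably deviate.

Yes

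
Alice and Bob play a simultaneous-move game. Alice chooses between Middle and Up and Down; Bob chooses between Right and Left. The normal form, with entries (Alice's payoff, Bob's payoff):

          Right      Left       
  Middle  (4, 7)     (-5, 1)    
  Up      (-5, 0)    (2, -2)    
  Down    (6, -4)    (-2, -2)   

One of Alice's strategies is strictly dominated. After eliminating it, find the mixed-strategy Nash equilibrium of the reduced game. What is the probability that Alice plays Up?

Alice's strategy Middle is strictly dominated by Down: 6 > 4 and -2 > -5. Eliminate Middle.
For Bob to be willing to mix, Bob must be indifferent between Right and Left, which pins down Alice's mix.
  Bob's payoff to Right: p·0 + (1−p)·(-4) = 4p - 4
  Bob's payoff to Left: p·(-2) + (1−p)·(-2) = -2
  4p - 4 = -2  ⇒  4p = 2  ⇒  p = 1/2.

p = 1/2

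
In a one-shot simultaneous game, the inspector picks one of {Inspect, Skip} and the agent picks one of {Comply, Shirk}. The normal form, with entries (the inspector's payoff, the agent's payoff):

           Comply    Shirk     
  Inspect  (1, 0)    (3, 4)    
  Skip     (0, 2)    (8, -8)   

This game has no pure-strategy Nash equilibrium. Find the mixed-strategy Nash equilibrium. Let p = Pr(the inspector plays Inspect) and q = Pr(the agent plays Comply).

In a mixed equilibrium the agent is indifferent between Comply and Shirk; this condition fixes p.
  the agent's payoff to Comply: p·0 + (1−p)·2 = -2p + 2
  the agent's payoff to Shirk: p·4 + (1−p)·(-8) = 12p - 8
  -2p + 2 = 12p - 8  ⇒  -14p = -10  ⇒  p = 5/7.
Set the inspector's expected payoff from Inspect equal to that from Skip:
  the inspector's expected payoff from Inspect: q·1 + (1−q)·3 = -2q + 3
  the inspector's expected payoff from Skip: q·0 + (1−q)·8 = -8q + 8
  -2q + 3 = -8q + 8  ⇒  6q = 5  ⇒  q = 5/6.

p = 5/7, q = 5/6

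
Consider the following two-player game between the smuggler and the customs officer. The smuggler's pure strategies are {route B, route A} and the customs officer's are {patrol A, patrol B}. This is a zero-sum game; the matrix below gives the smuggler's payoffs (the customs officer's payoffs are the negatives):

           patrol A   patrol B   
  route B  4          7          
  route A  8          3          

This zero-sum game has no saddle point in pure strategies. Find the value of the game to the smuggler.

The customs officer's mix must leave the smuggler indifferent between route B and route A.
  the smuggler's payoff from route B: q·4 + (1−q)·7 = -3q + 7
  the smuggler's payoff from route A: q·8 + (1−q)·3 = 5q + 3
  -3q + 7 = 5q + 3  ⇒  -8q = -4  ⇒  q = 1/2.
The value is the smuggler's expected payoff against this mix (using route B): (1/2)·4 + (1/2)·7 = 11/2.

v = 11/2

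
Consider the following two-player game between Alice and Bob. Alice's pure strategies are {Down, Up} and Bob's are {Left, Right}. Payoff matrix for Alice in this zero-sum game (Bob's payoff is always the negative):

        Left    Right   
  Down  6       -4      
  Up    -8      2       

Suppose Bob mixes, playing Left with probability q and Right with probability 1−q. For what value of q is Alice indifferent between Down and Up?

q = 3/10

Alice's indifference between Down and Up determines Bob's mixing probability q:
  Alice's payoff to Down: q·6 + (1−q)·(-4) = 10q - 4
  Alice's payoff to Up: q·(-8) + (1−q)·2 = -10q + 2
  10q - 4 = -10q + 2  ⇒  20q = 6  ⇒  q = 3/10.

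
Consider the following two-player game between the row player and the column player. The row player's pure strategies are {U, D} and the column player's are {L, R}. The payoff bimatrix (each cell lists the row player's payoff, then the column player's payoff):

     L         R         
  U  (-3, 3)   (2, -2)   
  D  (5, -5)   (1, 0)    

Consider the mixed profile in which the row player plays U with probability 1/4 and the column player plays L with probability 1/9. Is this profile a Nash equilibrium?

No

Given the row player's mix p = 1/4, the column player's payoff from L is -3 but from R is -1/2. The column player strictly prefers R, so the column player would not mix.
So the proposed profile is not a Nash equilibrium.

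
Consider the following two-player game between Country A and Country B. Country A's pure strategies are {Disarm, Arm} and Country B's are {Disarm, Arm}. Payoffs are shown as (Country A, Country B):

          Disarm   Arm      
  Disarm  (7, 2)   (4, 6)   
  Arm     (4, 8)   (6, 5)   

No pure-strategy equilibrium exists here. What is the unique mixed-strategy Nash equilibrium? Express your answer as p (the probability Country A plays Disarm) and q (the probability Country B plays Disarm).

p = 3/7, q = 2/5

Country A's mix must leave Country B indifferent between Disarm and Arm.
  Country B's payoff from Disarm: p·2 + (1−p)·8 = -6p + 8
  Country B's payoff from Arm: p·6 + (1−p)·5 = p + 5
  -6p + 8 = p + 5  ⇒  -7p = -3  ⇒  p = 3/7.
In a mixed equilibrium Country A is indifferent between Disarm and Arm; this condition fixes q.
  Country A's payoff to Disarm: q·7 + (1−q)·4 = 3q + 4
  Country A's payoff to Arm: q·4 + (1−q)·6 = -2q + 6
  3q + 4 = -2q + 6  ⇒  5q = 2  ⇒  q = 2/5.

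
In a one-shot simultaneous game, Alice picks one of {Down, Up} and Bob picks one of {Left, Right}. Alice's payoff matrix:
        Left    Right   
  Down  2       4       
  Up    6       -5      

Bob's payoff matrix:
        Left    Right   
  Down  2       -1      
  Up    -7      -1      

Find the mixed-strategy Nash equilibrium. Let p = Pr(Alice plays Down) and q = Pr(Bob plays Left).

p = 2/3, q = 9/13

For Bob to be willing to mix, Bob must be indifferent between Left and Right, which pins down Alice's mix.
  Bob's payoff to Left: p·2 + (1−p)·(-7) = 9p - 7
  Bob's payoff to Right: p·(-1) + (1−p)·(-1) = -1
  9p - 7 = -1  ⇒  9p = 6  ⇒  p = 2/3.
For Alice to be willing to mix, Alice must be indifferent between Down and Up, which pins down Bob's mix.
  Alice's payoff to Down: q·2 + (1−q)·4 = -2q + 4
  Alice's payoff to Up: q·6 + (1−q)·(-5) = 11q - 5
  -2q + 4 = 11q - 5  ⇒  -13q = -9  ⇒  q = 9/13.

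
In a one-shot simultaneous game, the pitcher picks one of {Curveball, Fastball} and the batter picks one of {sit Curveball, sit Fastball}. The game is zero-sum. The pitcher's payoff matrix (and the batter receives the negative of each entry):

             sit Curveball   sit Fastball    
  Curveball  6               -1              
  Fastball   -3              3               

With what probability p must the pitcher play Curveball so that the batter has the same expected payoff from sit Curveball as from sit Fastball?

p = 6/13

Set the batter's expected payoff from sit Curveball equal to that from sit Fastball:
  the batter's payoff to sit Curveball: p·(-6) + (1−p)·3 = -9p + 3
  the batter's payoff to sit Fastball: p·1 + (1−p)·(-3) = 4p - 3
  -9p + 3 = 4p - 3  ⇒  -13p = -6  ⇒  p = 6/13.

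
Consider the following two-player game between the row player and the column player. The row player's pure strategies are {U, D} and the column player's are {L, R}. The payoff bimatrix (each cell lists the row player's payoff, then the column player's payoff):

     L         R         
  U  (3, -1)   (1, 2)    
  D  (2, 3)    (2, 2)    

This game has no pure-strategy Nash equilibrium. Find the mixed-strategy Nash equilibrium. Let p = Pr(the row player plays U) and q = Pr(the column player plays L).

p = 1/4, q = 1/2

For the column player to be willing to mix, the column player must be indifferent between L and R, which pins down the row player's mix.
  the column player's expected payoff from L: p·(-1) + (1−p)·3 = -4p + 3
  the column player's expected payoff from R: p·2 + (1−p)·2 = 2
  -4p + 3 = 2  ⇒  -4p = -1  ⇒  p = 1/4.
The row player's indifference between U and D determines the column player's mixing probability q:
  the row player's expected payoff from U: q·3 + (1−q)·1 = 2q + 1
  the row player's expected payoff from D: q·2 + (1−q)·2 = 2
  2q + 1 = 2  ⇒  2q = 1  ⇒  q = 1/2.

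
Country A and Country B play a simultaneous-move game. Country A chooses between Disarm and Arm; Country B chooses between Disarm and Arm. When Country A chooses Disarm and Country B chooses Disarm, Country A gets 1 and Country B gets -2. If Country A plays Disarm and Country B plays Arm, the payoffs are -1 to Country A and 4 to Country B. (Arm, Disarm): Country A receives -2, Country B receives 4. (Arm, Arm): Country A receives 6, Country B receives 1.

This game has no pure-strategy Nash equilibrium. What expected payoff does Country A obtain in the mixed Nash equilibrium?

2/5

Set Country A's expected payoff from Disarm equal to that from Arm:
  Country A's payoff from Disarm: q·1 + (1−q)·(-1) = 2q - 1
  Country A's payoff from Arm: q·(-2) + (1−q)·6 = -8q + 6
  2q - 1 = -8q + 6  ⇒  10q = 7  ⇒  q = 7/10.
At equilibrium Country A is indifferent across rows, so Country A's payoff equals the payoff from Disarm: (7/10)·1 + (3/10)·(-1) = 2/5.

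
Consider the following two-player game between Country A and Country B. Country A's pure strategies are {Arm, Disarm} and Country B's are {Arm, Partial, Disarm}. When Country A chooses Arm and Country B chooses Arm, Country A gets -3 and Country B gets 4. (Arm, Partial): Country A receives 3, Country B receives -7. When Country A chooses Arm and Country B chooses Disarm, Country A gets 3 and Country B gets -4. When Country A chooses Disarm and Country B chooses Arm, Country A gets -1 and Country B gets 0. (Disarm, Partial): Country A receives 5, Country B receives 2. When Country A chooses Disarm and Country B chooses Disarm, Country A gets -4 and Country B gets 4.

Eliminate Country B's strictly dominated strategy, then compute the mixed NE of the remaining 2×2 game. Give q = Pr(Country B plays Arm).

q = 7/9

Country B's strategy Partial is strictly dominated by Disarm: -4 > -7 and 4 > 2. Eliminate Partial.
For Country A to be willing to mix, Country A must be indifferent between Arm and Disarm, which pins down Country B's mix.
  Country A's payoff to Arm: q·(-3) + (1−q)·3 = -6q + 3
  Country A's payoff to Disarm: q·(-1) + (1−q)·(-4) = 3q - 4
  -6q + 3 = 3q - 4  ⇒  -9q = -7  ⇒  q = 7/9.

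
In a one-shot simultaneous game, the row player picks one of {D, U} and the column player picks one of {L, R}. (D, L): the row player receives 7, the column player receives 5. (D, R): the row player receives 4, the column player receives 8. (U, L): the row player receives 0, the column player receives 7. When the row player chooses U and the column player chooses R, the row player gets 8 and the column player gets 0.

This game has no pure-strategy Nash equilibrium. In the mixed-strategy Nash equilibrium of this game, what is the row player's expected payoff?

56/11

For the row player to be willing to mix, the row player must be indifferent between D and U, which pins down the column player's mix.
  the row player's payoff to D: q·7 + (1−q)·4 = 3q + 4
  the row player's payoff to U: q·0 + (1−q)·8 = -8q + 8
  3q + 4 = -8q + 8  ⇒  11q = 4  ⇒  q = 4/11.
At equilibrium the row player is indifferent across rows, so the row player's payoff equals the payoff from D: (4/11)·7 + (7/11)·4 = 56/11.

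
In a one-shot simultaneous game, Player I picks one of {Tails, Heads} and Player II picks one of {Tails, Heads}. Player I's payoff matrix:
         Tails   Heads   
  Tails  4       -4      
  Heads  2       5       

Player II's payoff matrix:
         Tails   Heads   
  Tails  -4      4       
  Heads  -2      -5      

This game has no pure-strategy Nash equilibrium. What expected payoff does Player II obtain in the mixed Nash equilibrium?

Player II's indifference between Tails and Heads determines Player I's mixing probability p:
  Player II's expected payoff from Tails: p·(-4) + (1−p)·(-2) = -2p - 2
  Player II's expected payoff from Heads: p·4 + (1−p)·(-5) = 9p - 5
  -2p - 2 = 9p - 5  ⇒  -11p = -3  ⇒  p = 3/11.
At equilibrium Player II is indifferent across columns, so Player II's payoff equals the payoff from Tails: (3/11)·(-4) + (8/11)·(-2) = -28/11.

-28/11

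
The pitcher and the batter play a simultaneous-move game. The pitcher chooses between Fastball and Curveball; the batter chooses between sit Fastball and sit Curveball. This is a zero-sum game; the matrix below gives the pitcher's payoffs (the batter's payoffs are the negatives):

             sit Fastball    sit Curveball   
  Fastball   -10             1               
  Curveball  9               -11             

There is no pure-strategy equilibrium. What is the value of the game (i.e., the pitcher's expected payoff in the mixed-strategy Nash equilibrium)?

For the pitcher to be willing to mix, the pitcher must be indifferent between Fastball and Curveball, which pins down the batter's mix.
  the pitcher's payoff from Fastball: q·(-10) + (1−q)·1 = -11q + 1
  the pitcher's payoff from Curveball: q·9 + (1−q)·(-11) = 20q - 11
  -11q + 1 = 20q - 11  ⇒  -31q = -12  ⇒  q = 12/31.
The value is the pitcher's expected payoff against this mix (using Fastball): (12/31)·(-10) + (19/31)·1 = -101/31.

v = -101/31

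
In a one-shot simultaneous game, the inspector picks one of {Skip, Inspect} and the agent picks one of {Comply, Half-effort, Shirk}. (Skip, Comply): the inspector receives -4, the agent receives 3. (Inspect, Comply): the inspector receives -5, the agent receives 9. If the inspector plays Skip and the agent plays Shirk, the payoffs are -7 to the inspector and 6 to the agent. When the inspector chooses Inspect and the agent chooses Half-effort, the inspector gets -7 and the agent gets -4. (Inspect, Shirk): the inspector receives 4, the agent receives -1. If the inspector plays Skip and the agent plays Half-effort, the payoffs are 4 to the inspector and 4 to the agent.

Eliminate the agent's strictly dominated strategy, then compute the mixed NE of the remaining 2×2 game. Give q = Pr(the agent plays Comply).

q = 11/12

The agent's strategy Half-effort is strictly dominated by Shirk: 6 > 4 and -1 > -4. Eliminate Half-effort.
Set the inspector's expected payoff from Skip equal to that from Inspect:
  the inspector's payoff to Skip: q·(-4) + (1−q)·(-7) = 3q - 7
  the inspector's payoff to Inspect: q·(-5) + (1−q)·4 = -9q + 4
  3q - 7 = -9q + 4  ⇒  12q = 11  ⇒  q = 11/12.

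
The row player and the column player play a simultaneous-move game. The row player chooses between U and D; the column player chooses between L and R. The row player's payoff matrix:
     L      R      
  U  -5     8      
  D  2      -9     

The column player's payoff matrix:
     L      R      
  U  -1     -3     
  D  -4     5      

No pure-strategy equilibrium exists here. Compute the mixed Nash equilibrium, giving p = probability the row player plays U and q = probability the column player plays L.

p = 9/11, q = 17/24

The column player's indifference between L and R determines the row player's mixing probability p:
  the column player's payoff to L: p·(-1) + (1−p)·(-4) = 3p - 4
  the column player's payoff to R: p·(-3) + (1−p)·5 = -8p + 5
  3p - 4 = -8p + 5  ⇒  11p = 9  ⇒  p = 9/11.
For the row player to be willing to mix, the row player must be indifferent between U and D, which pins down the column player's mix.
  the row player's payoff from U: q·(-5) + (1−q)·8 = -13q + 8
  the row player's payoff from D: q·2 + (1−q)·(-9) = 11q - 9
  -13q + 8 = 11q - 9  ⇒  -24q = -17  ⇒  q = 17/24.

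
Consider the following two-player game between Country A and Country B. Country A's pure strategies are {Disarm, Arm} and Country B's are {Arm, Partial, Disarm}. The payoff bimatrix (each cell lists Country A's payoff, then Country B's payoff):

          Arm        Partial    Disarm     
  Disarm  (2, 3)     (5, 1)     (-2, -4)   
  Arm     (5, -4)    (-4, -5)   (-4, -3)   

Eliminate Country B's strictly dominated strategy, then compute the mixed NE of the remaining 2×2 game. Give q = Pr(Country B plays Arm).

q = 2/5

Country B's strategy Partial is strictly dominated by Arm: 3 > 1 and -4 > -5. Eliminate Partial.
Set Country A's expected payoff from Disarm equal to that from Arm:
  Country A's expected payoff from Disarm: q·2 + (1−q)·(-2) = 4q - 2
  Country A's expected payoff from Arm: q·5 + (1−q)·(-4) = 9q - 4
  4q - 2 = 9q - 4  ⇒  -5q = -2  ⇒  q = 2/5.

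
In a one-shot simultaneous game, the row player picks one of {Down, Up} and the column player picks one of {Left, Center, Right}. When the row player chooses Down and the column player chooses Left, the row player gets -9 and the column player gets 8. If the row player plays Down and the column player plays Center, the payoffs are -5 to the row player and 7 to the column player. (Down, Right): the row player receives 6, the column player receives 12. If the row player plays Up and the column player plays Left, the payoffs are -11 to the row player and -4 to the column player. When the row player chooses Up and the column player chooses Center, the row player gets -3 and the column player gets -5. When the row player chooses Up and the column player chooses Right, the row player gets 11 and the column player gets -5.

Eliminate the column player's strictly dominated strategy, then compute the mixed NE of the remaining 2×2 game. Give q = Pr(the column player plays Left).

q = 5/7

The column player's strategy Center is strictly dominated by Left: 8 > 7 and -4 > -5. Eliminate Center.
In a mixed equilibrium the row player is indifferent between Down and Up; this condition fixes q.
  the row player's expected payoff from Down: q·(-9) + (1−q)·6 = -15q + 6
  the row player's expected payoff from Up: q·(-11) + (1−q)·11 = -22q + 11
  -15q + 6 = -22q + 11  ⇒  7q = 5  ⇒  q = 5/7.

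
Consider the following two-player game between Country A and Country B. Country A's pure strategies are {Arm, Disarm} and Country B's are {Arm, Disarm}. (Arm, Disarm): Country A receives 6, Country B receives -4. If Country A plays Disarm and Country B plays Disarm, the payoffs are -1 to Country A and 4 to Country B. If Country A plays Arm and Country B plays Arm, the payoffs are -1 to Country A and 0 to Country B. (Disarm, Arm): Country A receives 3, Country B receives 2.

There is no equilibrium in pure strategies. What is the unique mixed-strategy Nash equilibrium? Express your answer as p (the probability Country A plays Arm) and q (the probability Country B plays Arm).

p = 1/3, q = 7/11

For Country B to be willing to mix, Country B must be indifferent between Arm and Disarm, which pins down Country A's mix.
  Country B's payoff to Arm: p·0 + (1−p)·2 = -2p + 2
  Country B's payoff to Disarm: p·(-4) + (1−p)·4 = -8p + 4
  -2p + 2 = -8p + 4  ⇒  6p = 2  ⇒  p = 1/3.
In a mixed equilibrium Country A is indifferent between Arm and Disarm; this condition fixes q.
  Country A's payoff to Arm: q·(-1) + (1−q)·6 = -7q + 6
  Country A's payoff to Disarm: q·3 + (1−q)·(-1) = 4q - 1
  -7q + 6 = 4q - 1  ⇒  -11q = -7  ⇒  q = 7/11.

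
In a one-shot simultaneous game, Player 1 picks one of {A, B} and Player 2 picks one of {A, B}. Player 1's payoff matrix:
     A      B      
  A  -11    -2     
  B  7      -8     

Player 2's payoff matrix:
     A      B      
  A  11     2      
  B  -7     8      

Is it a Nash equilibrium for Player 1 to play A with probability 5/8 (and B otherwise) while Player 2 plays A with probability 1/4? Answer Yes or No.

Yes

Check Player 2's indifference given Player 1's mix p = 5/8:
  payoff from A = 17/4; payoff from B = 17/4 — equal.
Check Player 1's indifference given Player 2's mix q = 1/4:
  payoff from A = -17/4; payoff from B = -17/4 — equal.
Both players are indifferent, so neither can profitably deviate.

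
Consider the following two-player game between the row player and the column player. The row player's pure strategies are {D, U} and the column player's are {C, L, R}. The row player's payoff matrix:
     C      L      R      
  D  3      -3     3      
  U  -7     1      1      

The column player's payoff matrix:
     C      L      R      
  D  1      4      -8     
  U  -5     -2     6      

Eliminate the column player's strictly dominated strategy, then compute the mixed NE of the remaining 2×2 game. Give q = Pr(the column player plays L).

The column player's strategy C is strictly dominated by L: 4 > 1 and -2 > -5. Eliminate C.
The row player's indifference between D and U determines the column player's mixing probability q:
  the row player's expected payoff from D: q·(-3) + (1−q)·3 = -6q + 3
  the row player's expected payoff from U: q·1 + (1−q)·1 = 1
  -6q + 3 = 1  ⇒  -6q = -2  ⇒  q = 1/3.

q = 1/3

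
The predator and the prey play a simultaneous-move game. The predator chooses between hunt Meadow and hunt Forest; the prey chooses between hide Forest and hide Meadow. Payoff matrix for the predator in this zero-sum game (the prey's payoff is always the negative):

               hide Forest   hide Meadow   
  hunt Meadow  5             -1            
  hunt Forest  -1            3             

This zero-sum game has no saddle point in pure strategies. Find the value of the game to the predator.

In a mixed equilibrium the predator is indifferent between hunt Meadow and hunt Forest; this condition fixes q.
  the predator's payoff from hunt Meadow: q·5 + (1−q)·(-1) = 6q - 1
  the predator's payoff from hunt Forest: q·(-1) + (1−q)·3 = -4q + 3
  6q - 1 = -4q + 3  ⇒  10q = 4  ⇒  q = 2/5.
The value is the predator's expected payoff against this mix (using hunt Meadow): (2/5)·5 + (3/5)·(-1) = 7/5.

v = 7/5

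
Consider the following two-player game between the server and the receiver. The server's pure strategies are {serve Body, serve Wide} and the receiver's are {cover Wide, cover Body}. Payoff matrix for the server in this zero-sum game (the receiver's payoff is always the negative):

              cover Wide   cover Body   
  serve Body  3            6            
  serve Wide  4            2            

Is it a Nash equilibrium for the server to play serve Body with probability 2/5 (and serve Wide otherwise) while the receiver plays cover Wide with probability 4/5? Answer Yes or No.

Check the receiver's indifference given the server's mix p = 2/5:
  payoff from cover Wide = -18/5; payoff from cover Body = -18/5 — equal.
Check the server's indifference given the receiver's mix q = 4/5:
  payoff from serve Body = 18/5; payoff from serve Wide = 18/5 — equal.
Both players are indifferent, so neither can profitably deviate.

Yes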